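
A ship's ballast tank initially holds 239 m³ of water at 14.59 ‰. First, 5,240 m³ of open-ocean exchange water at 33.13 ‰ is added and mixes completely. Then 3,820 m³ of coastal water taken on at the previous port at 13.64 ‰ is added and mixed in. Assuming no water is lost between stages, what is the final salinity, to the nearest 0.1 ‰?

24.6 ‰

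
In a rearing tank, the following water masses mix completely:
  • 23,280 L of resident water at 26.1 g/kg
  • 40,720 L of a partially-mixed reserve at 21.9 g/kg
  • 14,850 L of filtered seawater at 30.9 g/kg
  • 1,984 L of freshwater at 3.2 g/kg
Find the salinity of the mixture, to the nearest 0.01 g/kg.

24.30 g/kg

Total salt / total volume:
salt = 23,280×26.1 + 40,720×21.9 + 14,850×30.9 + 1,984×3.2 = 607,608 + 891,768 + 458,865 + 6,348.8 = 1,964,589.8
volume = 23,280 + 40,720 + 14,850 + 1,984 = 80,834 L
S = 1,964,589.8 / 80,834 = 24.304 g/kg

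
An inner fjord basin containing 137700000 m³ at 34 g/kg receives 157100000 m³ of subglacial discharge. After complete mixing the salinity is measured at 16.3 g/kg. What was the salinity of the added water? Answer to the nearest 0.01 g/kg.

Salt balance: 137,700,000×34 + 157,100,000×S = 294,800,000×16.3
4,681,800,000 + 157,100,000·S = 4,805,240,000
S = (4,805,240,000 − 4,681,800,000) / 157,100,000 = 0.7857 g/kg

0.79 g/kg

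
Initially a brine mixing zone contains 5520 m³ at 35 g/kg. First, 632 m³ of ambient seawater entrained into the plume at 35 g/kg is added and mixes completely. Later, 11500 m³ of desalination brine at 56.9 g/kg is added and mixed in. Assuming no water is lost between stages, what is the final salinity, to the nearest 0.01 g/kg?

Weighted by volume,
Initial salt = 5,520×35 = 193,200
After stage 1: salt = 193,200 + 632×35 = 215,320; volume = 6,152 m³; S = 35 g/kg
After stage 2: salt = 215,320 + 11,500×56.9 = 869,670; volume = 17,652 m³
S = 869,670 / 17,652 = 49.2675 g/kg

49.27 g/kg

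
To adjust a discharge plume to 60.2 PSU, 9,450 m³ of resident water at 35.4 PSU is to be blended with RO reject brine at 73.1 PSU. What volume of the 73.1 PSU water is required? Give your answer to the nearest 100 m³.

Salt balance: 9,450×35.4 + V×73.1 = (9,450+V)×60.2
334,530 + 73.1V = 568,890 + 60.2V
234,360 = 12.9V
V = 18,167.44 m³

18200 m³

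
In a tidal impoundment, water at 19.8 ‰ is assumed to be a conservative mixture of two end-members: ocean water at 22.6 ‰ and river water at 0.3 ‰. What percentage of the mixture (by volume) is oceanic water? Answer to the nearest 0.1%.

Let g be the oceanic fraction. Salt balance per unit volume:
g×22.6 + (1−g)×0.3 = 19.8
g = (19.8 − 0.3) / (22.6 − 0.3) = 19.5/22.3 = 0.8744

87.4%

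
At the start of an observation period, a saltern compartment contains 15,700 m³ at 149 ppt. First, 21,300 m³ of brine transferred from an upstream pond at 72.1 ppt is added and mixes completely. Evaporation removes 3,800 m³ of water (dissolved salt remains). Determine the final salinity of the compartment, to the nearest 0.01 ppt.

After mixing: salt = 15,700×149 + 21,300×72.1 = 3,875,030; volume = 37,000 m³
After evaporation: salt unchanged = 3,875,030; volume = 37,000 − 3,800 = 33,200 m³
S = 3,875,030 / 33,200 = 116.7178 ppt

116.72 ppt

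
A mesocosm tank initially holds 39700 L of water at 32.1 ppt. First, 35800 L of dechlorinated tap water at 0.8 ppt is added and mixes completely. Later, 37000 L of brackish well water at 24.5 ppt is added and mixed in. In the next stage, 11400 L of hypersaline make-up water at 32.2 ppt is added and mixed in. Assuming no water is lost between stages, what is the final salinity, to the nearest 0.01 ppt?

20.80 ppt

Conserving salt mass:
Initial salt = 39,700×32.1 = 1,274,370
After stage 1: salt = 1,274,370 + 35,800×0.8 = 1,303,010; volume = 75,500 L; S = 17.258 ppt
After stage 2: salt = 1,303,010 + 37,000×24.5 = 2,209,510; volume = 112,500 L; S = 19.64 ppt
After stage 3: salt = 2,209,510 + 11,400×32.2 = 2,576,590; volume = 123,900 L
S = 2,576,590 / 123,900 = 20.7957 ppt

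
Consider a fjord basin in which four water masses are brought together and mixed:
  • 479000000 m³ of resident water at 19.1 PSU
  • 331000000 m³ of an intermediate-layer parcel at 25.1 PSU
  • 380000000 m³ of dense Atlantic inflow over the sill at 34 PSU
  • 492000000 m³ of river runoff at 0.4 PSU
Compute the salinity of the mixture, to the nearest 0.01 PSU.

Total salt / total volume:
salt = 479,000,000×19.1 + 331,000,000×25.1 + 380,000,000×34 + 492,000,000×0.4 = 9,148,900,000 + 8,308,100,000 + 12,920,000,000 + 196,800,000 = 30,573,800,000
volume = 479,000,000 + 331,000,000 + 380,000,000 + 492,000,000 = 1,682,000,000 m³
S = 30,573,800,000 / 1,682,000,000 = 18.1771 PSU

18.18 PSU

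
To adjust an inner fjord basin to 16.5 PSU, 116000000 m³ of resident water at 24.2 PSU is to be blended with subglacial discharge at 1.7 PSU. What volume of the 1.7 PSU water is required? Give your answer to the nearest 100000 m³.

60400000 m³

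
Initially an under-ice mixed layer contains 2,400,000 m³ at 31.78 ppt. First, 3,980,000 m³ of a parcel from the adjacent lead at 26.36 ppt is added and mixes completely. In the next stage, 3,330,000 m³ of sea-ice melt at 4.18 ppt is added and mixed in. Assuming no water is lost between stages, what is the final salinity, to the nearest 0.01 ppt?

20.09 ppt

Mass of salt is conserved:
Initial salt = 2,400,000×31.78 = 76,272,000
After stage 1: salt = 76,272,000 + 3,980,000×26.36 = 181,184,800; volume = 6,380,000 m³; S = 28.399 ppt
After stage 2: salt = 181,184,800 + 3,330,000×4.18 = 195,104,200; volume = 9,710,000 m³
S = 195,104,200 / 9,710,000 = 20.0931 ppt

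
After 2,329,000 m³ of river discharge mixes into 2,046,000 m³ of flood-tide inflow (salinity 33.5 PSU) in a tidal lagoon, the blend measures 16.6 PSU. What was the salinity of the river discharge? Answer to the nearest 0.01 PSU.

Salt balance: 2,046,000×33.5 + 2,329,000×S = 4,375,000×16.6
68,541,000 + 2,329,000·S = 72,625,000
S = (72,625,000 − 68,541,000) / 2,329,000 = 1.7535 PSU

1.75 PSU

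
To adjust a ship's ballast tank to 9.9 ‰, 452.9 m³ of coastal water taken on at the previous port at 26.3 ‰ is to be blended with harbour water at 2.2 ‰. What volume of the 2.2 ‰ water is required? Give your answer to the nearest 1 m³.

965 m³

Salt balance: 452.9×26.3 + V×2.2 = (452.9+V)×9.9
11,911.27 + 2.2V = 4,483.71 + 9.9V
7,427.56 = 7.7V
V = 964.62 m³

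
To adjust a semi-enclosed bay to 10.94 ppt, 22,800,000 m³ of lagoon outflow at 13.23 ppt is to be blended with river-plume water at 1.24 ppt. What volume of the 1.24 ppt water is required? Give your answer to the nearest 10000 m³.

5380000 m³

Salt balance: 22,800,000×13.23 + V×1.24 = (22,800,000+V)×10.94
301,644,000 + 1.24V = 249,432,000 + 10.94V
52,212,000 = 9.7V
V = 5,382,680.41 m³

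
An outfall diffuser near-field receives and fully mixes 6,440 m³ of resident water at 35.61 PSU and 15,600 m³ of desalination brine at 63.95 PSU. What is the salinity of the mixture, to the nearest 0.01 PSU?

55.67 PSU

Weighted by volume,
salt = 6,440×35.61 + 15,600×63.95 = 229,328.4 + 997,620 = 1,226,948.4
volume = 6,440 + 15,600 = 22,040 m³
S = 1,226,948.4 / 22,040 = 55.6692 PSU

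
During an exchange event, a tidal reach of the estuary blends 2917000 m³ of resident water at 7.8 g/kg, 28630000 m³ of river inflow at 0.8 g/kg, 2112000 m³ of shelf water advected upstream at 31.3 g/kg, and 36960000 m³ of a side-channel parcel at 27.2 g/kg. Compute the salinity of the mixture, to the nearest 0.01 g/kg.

Weighted by volume,
salt = 2,917,000×7.8 + 28,630,000×0.8 + 2,112,000×31.3 + 36,960,000×27.2 = 22,752,600 + 22,904,000 + 66,105,600 + 1,005,312,000 = 1,117,074,200
volume = 2,917,000 + 28,630,000 + 2,112,000 + 36,960,000 = 70,619,000 m³
S = 1,117,074,200 / 70,619,000 = 15.8183 g/kg

15.82 g/kg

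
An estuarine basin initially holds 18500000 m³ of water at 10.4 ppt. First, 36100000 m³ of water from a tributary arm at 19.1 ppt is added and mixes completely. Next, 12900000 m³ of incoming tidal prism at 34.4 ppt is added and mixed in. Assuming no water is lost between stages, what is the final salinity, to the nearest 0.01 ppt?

19.64 ppt

Weighted by volume,
Initial salt = 18,500,000×10.4 = 192,400,000
After stage 1: salt = 192,400,000 + 36,100,000×19.1 = 881,910,000; volume = 54,600,000 m³; S = 16.152 ppt
After stage 2: salt = 881,910,000 + 12,900,000×34.4 = 1,325,670,000; volume = 67,500,000 m³
S = 1,325,670,000 / 67,500,000 = 19.6396 ppt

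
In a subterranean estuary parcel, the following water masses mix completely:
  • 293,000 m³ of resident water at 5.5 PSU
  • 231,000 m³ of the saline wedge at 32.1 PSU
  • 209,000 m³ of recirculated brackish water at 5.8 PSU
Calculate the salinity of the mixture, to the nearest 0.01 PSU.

Salt balance:
salt = 293,000×5.5 + 231,000×32.1 + 209,000×5.8 = 1,611,500 + 7,415,100 + 1,212,200 = 10,238,800
volume = 293,000 + 231,000 + 209,000 = 733,000 m³
S = 10,238,800 / 733,000 = 13.9683 PSU

13.97 PSU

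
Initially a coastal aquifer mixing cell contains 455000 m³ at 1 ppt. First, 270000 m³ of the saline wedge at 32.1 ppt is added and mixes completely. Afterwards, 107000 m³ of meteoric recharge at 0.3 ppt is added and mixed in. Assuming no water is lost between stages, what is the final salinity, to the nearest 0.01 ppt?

Total salt / total volume:
Initial salt = 455,000×1 = 455,000
After stage 1: salt = 455,000 + 270,000×32.1 = 9,122,000; volume = 725,000 m³; S = 12.582 ppt
After stage 2: salt = 9,122,000 + 107,000×0.3 = 9,154,100; volume = 832,000 m³
S = 9,154,100 / 832,000 = 11.0025 ppt

11.00 ppt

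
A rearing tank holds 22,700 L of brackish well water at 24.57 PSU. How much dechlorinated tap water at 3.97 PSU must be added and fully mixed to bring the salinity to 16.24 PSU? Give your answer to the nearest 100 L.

Salt balance: 22,700×24.57 + V×3.97 = (22,700+V)×16.24
557,739 + 3.97V = 368,648 + 16.24V
189,091 = 12.27V
V = 15,410.84 L

15400 L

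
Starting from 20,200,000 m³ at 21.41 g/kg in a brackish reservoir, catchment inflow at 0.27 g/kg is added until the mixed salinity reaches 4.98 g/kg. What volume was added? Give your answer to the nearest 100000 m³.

Salt balance: 20,200,000×21.41 + V×0.27 = (20,200,000+V)×4.98
432,482,000 + 0.27V = 100,596,000 + 4.98V
331,886,000 = 4.71V
V = 70,464,118.9 m³

70500000 m³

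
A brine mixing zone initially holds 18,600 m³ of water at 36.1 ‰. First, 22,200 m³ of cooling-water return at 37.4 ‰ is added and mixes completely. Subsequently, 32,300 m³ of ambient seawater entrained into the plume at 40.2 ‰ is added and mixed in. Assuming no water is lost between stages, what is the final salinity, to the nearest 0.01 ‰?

38.31 ‰

Weighted by volume,
Initial salt = 18,600×36.1 = 671,460
After stage 1: salt = 671,460 + 22,200×37.4 = 1,501,740; volume = 40,800 m³; S = 36.807 ‰
After stage 2: salt = 1,501,740 + 32,300×40.2 = 2,800,200; volume = 73,100 m³
S = 2,800,200 / 73,100 = 38.3064 ‰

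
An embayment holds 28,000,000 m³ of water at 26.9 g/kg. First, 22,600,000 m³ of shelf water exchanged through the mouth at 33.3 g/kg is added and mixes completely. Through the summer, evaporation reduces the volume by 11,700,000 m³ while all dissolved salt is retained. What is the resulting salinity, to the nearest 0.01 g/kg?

38.71 g/kg

After mixing: salt = 28,000,000×26.9 + 22,600,000×33.3 = 1,505,780,000; volume = 50,600,000 m³
After evaporation: salt unchanged = 1,505,780,000; volume = 50,600,000 − 11,700,000 = 38,900,000 m³
S = 1,505,780,000 / 38,900,000 = 38.709 g/kg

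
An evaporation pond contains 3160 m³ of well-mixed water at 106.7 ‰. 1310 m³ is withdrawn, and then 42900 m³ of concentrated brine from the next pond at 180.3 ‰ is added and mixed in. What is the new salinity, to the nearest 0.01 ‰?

Remaining after removal: 1,850 m³ at 106.7 ‰ (salt = 197,395)
After addition: salt = 197,395 + 42,900×180.3 = 7,932,265; volume = 44,750 m³
S = 7,932,265 / 44,750 = 177.2573 ‰

177.26 ‰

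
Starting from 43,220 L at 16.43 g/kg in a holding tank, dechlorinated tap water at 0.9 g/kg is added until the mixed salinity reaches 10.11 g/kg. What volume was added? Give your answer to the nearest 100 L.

29700 L

Salt balance: 43,220×16.43 + V×0.9 = (43,220+V)×10.11
710,104.6 + 0.9V = 436,954.2 + 10.11V
273,150.4 = 9.21V
V = 29,658.02 L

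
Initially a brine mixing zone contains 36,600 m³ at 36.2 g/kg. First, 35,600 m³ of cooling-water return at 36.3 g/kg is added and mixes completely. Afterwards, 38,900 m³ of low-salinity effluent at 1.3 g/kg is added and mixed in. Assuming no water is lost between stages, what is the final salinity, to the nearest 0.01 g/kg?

24.01 g/kg

By conservation of dissolved salt,
Initial salt = 36,600×36.2 = 1,324,920
After stage 1: salt = 1,324,920 + 35,600×36.3 = 2,617,200; volume = 72,200 m³; S = 36.249 g/kg
After stage 2: salt = 2,617,200 + 38,900×1.3 = 2,667,770; volume = 111,100 m³
S = 2,667,770 / 111,100 = 24.0123 g/kg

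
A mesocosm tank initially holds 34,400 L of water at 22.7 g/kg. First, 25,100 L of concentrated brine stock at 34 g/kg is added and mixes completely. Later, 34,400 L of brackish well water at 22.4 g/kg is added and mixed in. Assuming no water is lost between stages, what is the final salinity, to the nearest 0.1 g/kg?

25.6 g/kg

By conservation of dissolved salt,
Initial salt = 34,400×22.7 = 780,880
After stage 1: salt = 780,880 + 25,100×34 = 1,634,280; volume = 59,500 L; S = 27.467 g/kg
After stage 2: salt = 1,634,280 + 34,400×22.4 = 2,404,840; volume = 93,900 L
S = 2,404,840 / 93,900 = 25.6106 g/kg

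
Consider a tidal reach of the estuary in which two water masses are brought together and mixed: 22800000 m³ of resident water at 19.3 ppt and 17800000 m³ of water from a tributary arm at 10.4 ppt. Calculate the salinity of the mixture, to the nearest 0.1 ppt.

15.4 ppt

Mass of salt is conserved:
salt = 22,800,000×19.3 + 17,800,000×10.4 = 440,040,000 + 185,120,000 = 625,160,000
volume = 22,800,000 + 17,800,000 = 40,600,000 m³
S = 625,160,000 / 40,600,000 = 15.398 ppt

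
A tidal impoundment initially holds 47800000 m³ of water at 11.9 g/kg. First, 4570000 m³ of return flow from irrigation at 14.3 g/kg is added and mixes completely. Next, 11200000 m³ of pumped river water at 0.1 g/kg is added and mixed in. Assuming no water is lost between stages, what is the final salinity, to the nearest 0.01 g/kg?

By conservation of dissolved salt,
Initial salt = 47,800,000×11.9 = 568,820,000
After stage 1: salt = 568,820,000 + 4,570,000×14.3 = 634,171,000; volume = 52,370,000 m³; S = 12.109 g/kg
After stage 2: salt = 634,171,000 + 11,200,000×0.1 = 635,291,000; volume = 63,570,000 m³
S = 635,291,000 / 63,570,000 = 9.9936 g/kg

9.99 g/kg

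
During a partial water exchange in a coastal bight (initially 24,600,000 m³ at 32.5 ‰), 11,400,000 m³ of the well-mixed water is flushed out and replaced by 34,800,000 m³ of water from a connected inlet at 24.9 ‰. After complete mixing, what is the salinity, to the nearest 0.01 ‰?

Remaining after removal: 13,200,000 m³ at 32.5 ‰ (salt = 429,000,000)
After addition: salt = 429,000,000 + 34,800,000×24.9 = 1,295,520,000; volume = 48,000,000 m³
S = 1,295,520,000 / 48,000,000 = 26.99 ‰

26.99 ‰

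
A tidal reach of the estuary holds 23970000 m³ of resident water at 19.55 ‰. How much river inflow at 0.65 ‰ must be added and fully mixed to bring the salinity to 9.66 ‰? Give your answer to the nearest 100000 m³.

Salt balance: 23,970,000×19.55 + V×0.65 = (23,970,000+V)×9.66
468,613,500 + 0.65V = 231,550,200 + 9.66V
237,063,300 = 9.01V
V = 26,311,132.08 m³

26300000 m³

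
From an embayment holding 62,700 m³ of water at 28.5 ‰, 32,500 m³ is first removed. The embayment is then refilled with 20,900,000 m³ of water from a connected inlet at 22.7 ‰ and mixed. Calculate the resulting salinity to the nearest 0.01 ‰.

Remaining after removal: 30,200 m³ at 28.5 ‰ (salt = 860,700)
After addition: salt = 860,700 + 20,900,000×22.7 = 475,290,700; volume = 20,930,200 m³
S = 475,290,700 / 20,930,200 = 22.7084 ‰

22.71 ‰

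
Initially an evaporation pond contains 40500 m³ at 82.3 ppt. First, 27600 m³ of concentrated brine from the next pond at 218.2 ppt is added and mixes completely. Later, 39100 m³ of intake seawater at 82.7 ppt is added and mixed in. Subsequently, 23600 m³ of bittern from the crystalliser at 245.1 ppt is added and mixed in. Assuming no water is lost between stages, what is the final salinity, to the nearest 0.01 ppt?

140.47 ppt

Mass of salt is conserved:
Initial salt = 40,500×82.3 = 3,333,150
After stage 1: salt = 3,333,150 + 27,600×218.2 = 9,355,470; volume = 68,100 m³; S = 137.378 ppt
After stage 2: salt = 9,355,470 + 39,100×82.7 = 12,589,040; volume = 107,200 m³; S = 117.435 ppt
After stage 3: salt = 12,589,040 + 23,600×245.1 = 18,373,400; volume = 130,800 m³
S = 18,373,400 / 130,800 = 140.4694 ppt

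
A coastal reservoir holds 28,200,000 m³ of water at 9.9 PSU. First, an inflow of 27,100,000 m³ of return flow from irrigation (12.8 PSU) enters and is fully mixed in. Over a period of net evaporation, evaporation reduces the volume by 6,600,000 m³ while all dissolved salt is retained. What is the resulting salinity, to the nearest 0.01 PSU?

After mixing: salt = 28,200,000×9.9 + 27,100,000×12.8 = 626,060,000; volume = 55,300,000 m³
After evaporation: salt unchanged = 626,060,000; volume = 55,300,000 − 6,600,000 = 48,700,000 m³
S = 626,060,000 / 48,700,000 = 12.8554 PSU

12.86 PSU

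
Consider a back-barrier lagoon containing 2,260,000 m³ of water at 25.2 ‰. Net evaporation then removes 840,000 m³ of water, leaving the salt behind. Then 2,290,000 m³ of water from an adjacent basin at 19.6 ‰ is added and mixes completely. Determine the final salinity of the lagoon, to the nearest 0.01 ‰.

27.45 ‰

After evaporation: salt = 2,260,000×25.2 = 56,952,000; volume = 2,260,000 − 840,000 = 1,420,000 m³
After mixing: salt = 56,952,000 + 2,290,000×19.6 = 101,836,000; volume = 1,420,000 + 2,290,000 = 3,710,000 m³
S = 101,836,000 / 3,710,000 = 27.4491 ‰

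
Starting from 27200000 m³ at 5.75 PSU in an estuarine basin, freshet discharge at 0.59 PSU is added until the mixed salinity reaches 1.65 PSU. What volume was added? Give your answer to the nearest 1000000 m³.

105000000 m³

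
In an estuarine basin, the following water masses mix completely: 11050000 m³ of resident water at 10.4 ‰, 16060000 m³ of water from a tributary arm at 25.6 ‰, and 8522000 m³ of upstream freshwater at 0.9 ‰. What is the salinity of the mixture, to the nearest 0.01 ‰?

14.98 ‰

By conservation of dissolved salt,
salt = 11,050,000×10.4 + 16,060,000×25.6 + 8,522,000×0.9 = 114,920,000 + 411,136,000 + 7,669,800 = 533,725,800
volume = 11,050,000 + 16,060,000 + 8,522,000 = 35,632,000 m³
S = 533,725,800 / 35,632,000 = 14.9788 ‰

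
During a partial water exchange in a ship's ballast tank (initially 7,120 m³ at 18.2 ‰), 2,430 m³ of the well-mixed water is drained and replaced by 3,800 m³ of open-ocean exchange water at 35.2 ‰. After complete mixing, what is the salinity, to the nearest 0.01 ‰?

25.81 ‰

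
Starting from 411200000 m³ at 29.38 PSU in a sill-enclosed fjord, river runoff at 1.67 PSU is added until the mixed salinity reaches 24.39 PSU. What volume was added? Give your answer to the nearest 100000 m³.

90300000 m³

Salt balance: 411,200,000×29.38 + V×1.67 = (411,200,000+V)×24.39
12,081,056,000 + 1.67V = 10,029,168,000 + 24.39V
2,051,888,000 = 22.72V
V = 90,311,971.83 m³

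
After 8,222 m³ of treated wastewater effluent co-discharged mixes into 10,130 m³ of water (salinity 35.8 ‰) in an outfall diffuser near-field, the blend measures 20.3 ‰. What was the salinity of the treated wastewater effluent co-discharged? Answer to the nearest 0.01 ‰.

1.20 ‰

Salt balance: 10,130×35.8 + 8,222×S = 18,352×20.3
362,654 + 8,222·S = 372,545.6
S = (372,545.6 − 362,654) / 8,222 = 1.2031 ‰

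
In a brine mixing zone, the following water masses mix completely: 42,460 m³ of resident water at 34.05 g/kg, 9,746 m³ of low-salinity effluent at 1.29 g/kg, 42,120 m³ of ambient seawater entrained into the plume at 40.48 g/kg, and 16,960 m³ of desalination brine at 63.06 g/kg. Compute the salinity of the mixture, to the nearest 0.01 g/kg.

Weighted by volume,
salt = 42,460×34.05 + 9,746×1.29 + 42,120×40.48 + 16,960×63.06 = 1,445,763 + 12,572.34 + 1,705,017.6 + 1,069,497.6 = 4,232,850.54
volume = 42,460 + 9,746 + 42,120 + 16,960 = 111,286 m³
S = 4,232,850.54 / 111,286 = 38.0358 g/kg

38.04 g/kg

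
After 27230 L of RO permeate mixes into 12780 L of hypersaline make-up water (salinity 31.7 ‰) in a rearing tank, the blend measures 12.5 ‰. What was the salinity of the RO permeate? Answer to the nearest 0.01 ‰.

Salt balance: 12,780×31.7 + 27,230×S = 40,010×12.5
405,126 + 27,230·S = 500,125
S = (500,125 − 405,126) / 27,230 = 3.4888 ‰

3.49 ‰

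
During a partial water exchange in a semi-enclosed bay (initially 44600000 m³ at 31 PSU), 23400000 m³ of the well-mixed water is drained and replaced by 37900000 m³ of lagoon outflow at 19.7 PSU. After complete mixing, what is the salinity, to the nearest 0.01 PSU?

23.75 PSU

Remaining after removal: 21,200,000 m³ at 31 PSU (salt = 657,200,000)
After addition: salt = 657,200,000 + 37,900,000×19.7 = 1,403,830,000; volume = 59,100,000 m³
S = 1,403,830,000 / 59,100,000 = 23.7535 PSU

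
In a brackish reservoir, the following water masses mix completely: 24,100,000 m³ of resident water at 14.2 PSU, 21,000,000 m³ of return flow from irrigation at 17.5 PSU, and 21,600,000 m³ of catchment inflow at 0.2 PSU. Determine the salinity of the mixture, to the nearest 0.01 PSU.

Mass of salt is conserved:
salt = 24,100,000×14.2 + 21,000,000×17.5 + 21,600,000×0.2 = 342,220,000 + 367,500,000 + 4,320,000 = 714,040,000
volume = 24,100,000 + 21,000,000 + 21,600,000 = 66,700,000 m³
S = 714,040,000 / 66,700,000 = 10.7052 PSU

10.71 PSU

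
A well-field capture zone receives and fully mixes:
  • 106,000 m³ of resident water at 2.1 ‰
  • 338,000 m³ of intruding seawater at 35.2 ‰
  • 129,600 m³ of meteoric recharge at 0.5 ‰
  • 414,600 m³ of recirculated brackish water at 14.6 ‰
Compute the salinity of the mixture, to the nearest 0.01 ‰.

Mass of salt is conserved:
salt = 106,000×2.1 + 338,000×35.2 + 129,600×0.5 + 414,600×14.6 = 222,600 + 11,897,600 + 64,800 + 6,053,160 = 18,238,160
volume = 106,000 + 338,000 + 129,600 + 414,600 = 988,200 m³
S = 18,238,160 / 988,200 = 18.4559 ‰

18.46 ‰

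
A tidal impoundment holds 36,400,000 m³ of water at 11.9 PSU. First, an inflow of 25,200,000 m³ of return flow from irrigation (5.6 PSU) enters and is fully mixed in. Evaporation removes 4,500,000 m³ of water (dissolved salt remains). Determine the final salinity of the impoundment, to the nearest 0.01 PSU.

10.06 PSU

After mixing: salt = 36,400,000×11.9 + 25,200,000×5.6 = 574,280,000; volume = 61,600,000 m³
After evaporation: salt unchanged = 574,280,000; volume = 61,600,000 − 4,500,000 = 57,100,000 m³
S = 574,280,000 / 57,100,000 = 10.0574 PSU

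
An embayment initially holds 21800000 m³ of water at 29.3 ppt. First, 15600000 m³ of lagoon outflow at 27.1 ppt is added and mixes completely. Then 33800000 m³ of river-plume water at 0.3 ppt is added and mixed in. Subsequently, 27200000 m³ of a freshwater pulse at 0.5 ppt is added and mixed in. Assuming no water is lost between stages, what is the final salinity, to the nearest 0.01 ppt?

11.03 ppt

Weighted by volume,
Initial salt = 21,800,000×29.3 = 638,740,000
After stage 1: salt = 638,740,000 + 15,600,000×27.1 = 1,061,500,000; volume = 37,400,000 m³; S = 28.382 ppt
After stage 2: salt = 1,061,500,000 + 33,800,000×0.3 = 1,071,640,000; volume = 71,200,000 m³; S = 15.051 ppt
After stage 3: salt = 1,071,640,000 + 27,200,000×0.5 = 1,085,240,000; volume = 98,400,000 m³
S = 1,085,240,000 / 98,400,000 = 11.0289 ppt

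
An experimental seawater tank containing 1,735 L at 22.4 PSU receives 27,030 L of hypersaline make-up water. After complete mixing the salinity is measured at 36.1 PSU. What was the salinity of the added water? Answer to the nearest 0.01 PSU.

36.98 PSU

Salt balance: 1,735×22.4 + 27,030×S = 28,765×36.1
38,864 + 27,030·S = 1,038,416.5
S = (1,038,416.5 − 38,864) / 27,030 = 36.9794 PSU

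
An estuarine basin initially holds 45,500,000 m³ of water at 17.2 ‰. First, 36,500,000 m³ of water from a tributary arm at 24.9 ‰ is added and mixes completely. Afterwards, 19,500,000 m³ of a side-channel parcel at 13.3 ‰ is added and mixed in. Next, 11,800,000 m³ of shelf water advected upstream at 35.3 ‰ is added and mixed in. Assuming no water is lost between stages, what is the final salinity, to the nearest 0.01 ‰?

20.89 ‰

Total salt / total volume:
Initial salt = 45,500,000×17.2 = 782,600,000
After stage 1: salt = 782,600,000 + 36,500,000×24.9 = 1,691,450,000; volume = 82,000,000 m³; S = 20.627 ‰
After stage 2: salt = 1,691,450,000 + 19,500,000×13.3 = 1,950,800,000; volume = 101,500,000 m³; S = 19.22 ‰
After stage 3: salt = 1,950,800,000 + 11,800,000×35.3 = 2,367,340,000; volume = 113,300,000 m³
S = 2,367,340,000 / 113,300,000 = 20.8944 ‰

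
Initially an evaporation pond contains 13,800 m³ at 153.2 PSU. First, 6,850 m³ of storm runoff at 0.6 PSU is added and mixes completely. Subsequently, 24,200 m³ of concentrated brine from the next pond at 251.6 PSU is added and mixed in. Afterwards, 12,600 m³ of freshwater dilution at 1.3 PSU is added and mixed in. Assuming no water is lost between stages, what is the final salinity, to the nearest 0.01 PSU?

Conserving salt mass:
Initial salt = 13,800×153.2 = 2,114,160
After stage 1: salt = 2,114,160 + 6,850×0.6 = 2,118,270; volume = 20,650 m³; S = 102.58 PSU
After stage 2: salt = 2,118,270 + 24,200×251.6 = 8,206,990; volume = 44,850 m³; S = 182.988 PSU
After stage 3: salt = 8,206,990 + 12,600×1.3 = 8,223,370; volume = 57,450 m³
S = 8,223,370 / 57,450 = 143.1396 PSU

143.14 PSU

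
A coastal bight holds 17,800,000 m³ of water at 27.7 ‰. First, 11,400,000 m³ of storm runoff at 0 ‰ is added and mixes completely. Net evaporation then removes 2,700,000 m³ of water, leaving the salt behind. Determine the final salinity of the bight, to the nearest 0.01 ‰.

After mixing: salt = 17,800,000×27.7 + 11,400,000×0 = 493,060,000; volume = 29,200,000 m³
After evaporation: salt unchanged = 493,060,000; volume = 29,200,000 − 2,700,000 = 26,500,000 m³
S = 493,060,000 / 26,500,000 = 18.606 ‰

18.61 ‰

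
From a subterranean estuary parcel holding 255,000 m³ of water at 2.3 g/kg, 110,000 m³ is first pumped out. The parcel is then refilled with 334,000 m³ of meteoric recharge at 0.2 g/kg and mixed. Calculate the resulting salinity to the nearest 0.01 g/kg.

0.84 g/kg

Remaining after removal: 145,000 m³ at 2.3 g/kg (salt = 333,500)
After addition: salt = 333,500 + 334,000×0.2 = 400,300; volume = 479,000 m³
S = 400,300 / 479,000 = 0.8357 g/kg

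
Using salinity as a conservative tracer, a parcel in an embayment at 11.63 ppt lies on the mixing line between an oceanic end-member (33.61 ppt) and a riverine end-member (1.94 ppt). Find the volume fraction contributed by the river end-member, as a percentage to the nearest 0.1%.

Let f be the freshwater fraction. Salt balance per unit volume:
f×1.94 + (1−f)×33.61 = 11.63
f = (33.61 − 11.63) / (33.61 − 1.94) = 21.98/31.67 = 0.694

69.4%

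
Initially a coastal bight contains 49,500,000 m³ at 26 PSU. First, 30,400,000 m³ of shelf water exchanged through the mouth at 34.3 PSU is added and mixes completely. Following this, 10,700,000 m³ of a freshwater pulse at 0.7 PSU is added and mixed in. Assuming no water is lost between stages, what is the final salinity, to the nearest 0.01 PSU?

25.80 PSU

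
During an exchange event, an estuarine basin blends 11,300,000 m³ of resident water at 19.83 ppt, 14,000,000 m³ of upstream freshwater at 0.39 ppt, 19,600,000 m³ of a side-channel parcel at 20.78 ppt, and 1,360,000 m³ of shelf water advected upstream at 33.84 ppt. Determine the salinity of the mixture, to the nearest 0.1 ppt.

14.8 ppt

By conservation of dissolved salt,
salt = 11,300,000×19.83 + 14,000,000×0.39 + 19,600,000×20.78 + 1,360,000×33.84 = 224,079,000 + 5,460,000 + 407,288,000 + 46,022,400 = 682,849,400
volume = 11,300,000 + 14,000,000 + 19,600,000 + 1,360,000 = 46,260,000 m³
S = 682,849,400 / 46,260,000 = 14.761 ppt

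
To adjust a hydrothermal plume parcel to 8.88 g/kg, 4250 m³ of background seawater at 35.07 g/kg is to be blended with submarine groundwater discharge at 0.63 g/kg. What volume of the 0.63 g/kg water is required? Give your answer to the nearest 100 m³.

Salt balance: 4,250×35.07 + V×0.63 = (4,250+V)×8.88
149,047.5 + 0.63V = 37,740 + 8.88V
111,307.5 = 8.25V
V = 13,491.82 m³

13500 m³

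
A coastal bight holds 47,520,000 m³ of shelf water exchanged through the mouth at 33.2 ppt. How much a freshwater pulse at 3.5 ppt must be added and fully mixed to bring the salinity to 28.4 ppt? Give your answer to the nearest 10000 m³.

Salt balance: 47,520,000×33.2 + V×3.5 = (47,520,000+V)×28.4
1,577,664,000 + 3.5V = 1,349,568,000 + 28.4V
228,096,000 = 24.9V
V = 9,160,481.93 m³

9160000 m³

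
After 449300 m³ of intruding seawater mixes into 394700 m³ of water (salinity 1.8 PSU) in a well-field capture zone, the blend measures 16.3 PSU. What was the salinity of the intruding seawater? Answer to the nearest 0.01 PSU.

Salt balance: 394,700×1.8 + 449,300×S = 844,000×16.3
710,460 + 449,300·S = 13,757,200
S = (13,757,200 − 710,460) / 449,300 = 29.0379 PSU

29.04 PSU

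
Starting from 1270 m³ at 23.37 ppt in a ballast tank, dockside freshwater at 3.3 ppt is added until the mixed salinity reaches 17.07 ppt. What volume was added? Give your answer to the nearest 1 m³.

Salt balance: 1,270×23.37 + V×3.3 = (1,270+V)×17.07
29,679.9 + 3.3V = 21,678.9 + 17.07V
8,001 = 13.77V
V = 581.05 m³

581 m³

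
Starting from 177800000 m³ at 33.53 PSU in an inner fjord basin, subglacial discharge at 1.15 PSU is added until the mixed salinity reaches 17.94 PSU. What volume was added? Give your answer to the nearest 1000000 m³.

Salt balance: 177,800,000×33.53 + V×1.15 = (177,800,000+V)×17.94
5,961,634,000 + 1.15V = 3,189,732,000 + 17.94V
2,771,902,000 = 16.79V
V = 165,092,435.97 m³

165000000 m³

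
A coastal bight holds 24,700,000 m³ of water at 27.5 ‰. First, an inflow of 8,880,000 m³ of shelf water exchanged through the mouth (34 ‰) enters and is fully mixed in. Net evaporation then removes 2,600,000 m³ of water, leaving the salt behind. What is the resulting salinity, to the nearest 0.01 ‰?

31.67 ‰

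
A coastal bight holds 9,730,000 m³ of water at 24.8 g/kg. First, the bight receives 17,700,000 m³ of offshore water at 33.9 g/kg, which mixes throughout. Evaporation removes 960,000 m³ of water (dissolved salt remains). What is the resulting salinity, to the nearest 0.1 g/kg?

31.8 g/kg

After mixing: salt = 9,730,000×24.8 + 17,700,000×33.9 = 841,334,000; volume = 27,430,000 m³
After evaporation: salt unchanged = 841,334,000; volume = 27,430,000 − 960,000 = 26,470,000 m³
S = 841,334,000 / 26,470,000 = 31.7844 g/kg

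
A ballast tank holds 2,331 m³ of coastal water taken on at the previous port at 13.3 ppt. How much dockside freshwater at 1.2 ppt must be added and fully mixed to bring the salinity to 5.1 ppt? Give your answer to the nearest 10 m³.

Salt balance: 2,331×13.3 + V×1.2 = (2,331+V)×5.1
31,002.3 + 1.2V = 11,888.1 + 5.1V
19,114.2 = 3.9V
V = 4,901.08 m³

4900 m³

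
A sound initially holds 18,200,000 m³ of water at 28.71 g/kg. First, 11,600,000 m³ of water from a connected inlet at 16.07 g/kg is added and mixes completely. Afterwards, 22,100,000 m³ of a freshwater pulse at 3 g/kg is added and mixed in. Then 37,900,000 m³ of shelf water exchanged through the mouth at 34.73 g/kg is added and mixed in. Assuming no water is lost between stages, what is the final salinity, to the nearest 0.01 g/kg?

23.29 g/kg

Total salt / total volume:
Initial salt = 18,200,000×28.71 = 522,522,000
After stage 1: salt = 522,522,000 + 11,600,000×16.07 = 708,934,000; volume = 29,800,000 m³; S = 23.79 g/kg
After stage 2: salt = 708,934,000 + 22,100,000×3 = 775,234,000; volume = 51,900,000 m³; S = 14.937 g/kg
After stage 3: salt = 775,234,000 + 37,900,000×34.73 = 2,091,501,000; volume = 89,800,000 m³
S = 2,091,501,000 / 89,800,000 = 23.2907 g/kg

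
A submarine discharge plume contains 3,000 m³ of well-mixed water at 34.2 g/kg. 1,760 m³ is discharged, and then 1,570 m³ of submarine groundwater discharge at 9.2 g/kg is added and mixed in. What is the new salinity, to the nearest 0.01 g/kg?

Remaining after removal: 1,240 m³ at 34.2 g/kg (salt = 42,408)
After addition: salt = 42,408 + 1,570×9.2 = 56,852; volume = 2,810 m³
S = 56,852 / 2,810 = 20.232 g/kg

20.23 g/kg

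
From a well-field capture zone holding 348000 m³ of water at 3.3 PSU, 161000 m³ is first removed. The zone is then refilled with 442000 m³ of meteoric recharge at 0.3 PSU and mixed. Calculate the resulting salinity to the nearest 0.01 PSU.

1.19 PSU

Remaining after removal: 187,000 m³ at 3.3 PSU (salt = 617,100)
After addition: salt = 617,100 + 442,000×0.3 = 749,700; volume = 629,000 m³
S = 749,700 / 629,000 = 1.1919 PSU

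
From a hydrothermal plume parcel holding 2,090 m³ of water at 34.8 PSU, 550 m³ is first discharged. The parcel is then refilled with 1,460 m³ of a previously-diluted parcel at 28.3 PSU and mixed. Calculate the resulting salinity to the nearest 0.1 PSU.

Remaining after removal: 1,540 m³ at 34.8 PSU (salt = 53,592)
After addition: salt = 53,592 + 1,460×28.3 = 94,910; volume = 3,000 m³
S = 94,910 / 3,000 = 31.6367 PSU

31.6 PSU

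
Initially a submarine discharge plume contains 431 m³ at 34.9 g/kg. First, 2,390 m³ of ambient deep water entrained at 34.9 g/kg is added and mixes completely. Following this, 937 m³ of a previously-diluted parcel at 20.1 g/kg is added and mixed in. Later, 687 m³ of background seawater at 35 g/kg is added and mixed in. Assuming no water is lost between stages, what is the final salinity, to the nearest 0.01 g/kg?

By conservation of dissolved salt,
Initial salt = 431×34.9 = 15,041.9
After stage 1: salt = 15,041.9 + 2,390×34.9 = 98,452.9; volume = 2,821 m³; S = 34.9 g/kg
After stage 2: salt = 98,452.9 + 937×20.1 = 117,286.6; volume = 3,758 m³; S = 31.21 g/kg
After stage 3: salt = 117,286.6 + 687×35 = 141,331.6; volume = 4,445 m³
S = 141,331.6 / 4,445 = 31.7956 g/kg

31.80 g/kg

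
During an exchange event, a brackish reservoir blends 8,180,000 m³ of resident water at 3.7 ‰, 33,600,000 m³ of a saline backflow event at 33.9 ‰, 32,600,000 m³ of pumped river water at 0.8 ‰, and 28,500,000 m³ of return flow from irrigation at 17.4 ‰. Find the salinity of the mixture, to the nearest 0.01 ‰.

16.44 ‰

Weighted by volume,
salt = 8,180,000×3.7 + 33,600,000×33.9 + 32,600,000×0.8 + 28,500,000×17.4 = 30,266,000 + 1,139,040,000 + 26,080,000 + 495,900,000 = 1,691,286,000
volume = 8,180,000 + 33,600,000 + 32,600,000 + 28,500,000 = 102,880,000 m³
S = 1,691,286,000 / 102,880,000 = 16.4394 ‰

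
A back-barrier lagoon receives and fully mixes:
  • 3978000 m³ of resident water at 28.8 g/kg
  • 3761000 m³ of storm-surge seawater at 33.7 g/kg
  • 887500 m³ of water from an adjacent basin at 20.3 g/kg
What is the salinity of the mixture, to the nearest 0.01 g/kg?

Total salt / total volume:
salt = 3,978,000×28.8 + 3,761,000×33.7 + 887,500×20.3 = 114,566,400 + 126,745,700 + 18,016,250 = 259,328,350
volume = 3,978,000 + 3,761,000 + 887,500 = 8,626,500 m³
S = 259,328,350 / 8,626,500 = 30.0618 g/kg

30.06 g/kg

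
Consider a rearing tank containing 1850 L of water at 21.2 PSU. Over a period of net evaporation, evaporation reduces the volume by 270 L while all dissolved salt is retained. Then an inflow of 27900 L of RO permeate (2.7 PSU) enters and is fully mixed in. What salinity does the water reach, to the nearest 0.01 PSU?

After evaporation: salt = 1,850×21.2 = 39,220; volume = 1,850 − 270 = 1,580 L
After mixing: salt = 39,220 + 27,900×2.7 = 114,550; volume = 1,580 + 27,900 = 29,480 L
S = 114,550 / 29,480 = 3.8857 PSU

3.89 PSU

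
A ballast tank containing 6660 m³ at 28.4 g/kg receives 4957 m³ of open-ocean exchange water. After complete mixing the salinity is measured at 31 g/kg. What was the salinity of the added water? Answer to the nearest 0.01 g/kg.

34.49 g/kg

Salt balance: 6,660×28.4 + 4,957×S = 11,617×31
189,144 + 4,957·S = 360,127
S = (360,127 − 189,144) / 4,957 = 34.4932 g/kg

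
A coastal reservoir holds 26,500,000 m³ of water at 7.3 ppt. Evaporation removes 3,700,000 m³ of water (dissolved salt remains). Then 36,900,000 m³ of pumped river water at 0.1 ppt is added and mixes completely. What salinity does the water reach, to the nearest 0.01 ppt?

After evaporation: salt = 26,500,000×7.3 = 193,450,000; volume = 26,500,000 − 3,700,000 = 22,800,000 m³
After mixing: salt = 193,450,000 + 36,900,000×0.1 = 197,140,000; volume = 22,800,000 + 36,900,000 = 59,700,000 m³
S = 197,140,000 / 59,700,000 = 3.3022 ppt

3.30 ppt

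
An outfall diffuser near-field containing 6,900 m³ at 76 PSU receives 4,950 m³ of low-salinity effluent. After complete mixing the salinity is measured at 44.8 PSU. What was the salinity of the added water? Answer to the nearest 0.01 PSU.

1.31 PSU

Salt balance: 6,900×76 + 4,950×S = 11,850×44.8
524,400 + 4,950·S = 530,880
S = (530,880 − 524,400) / 4,950 = 1.3091 PSU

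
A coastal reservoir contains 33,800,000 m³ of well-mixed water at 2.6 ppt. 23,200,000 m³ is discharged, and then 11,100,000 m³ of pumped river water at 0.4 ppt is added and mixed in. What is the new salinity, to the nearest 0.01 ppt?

Remaining after removal: 10,600,000 m³ at 2.6 ppt (salt = 27,560,000)
After addition: salt = 27,560,000 + 11,100,000×0.4 = 32,000,000; volume = 21,700,000 m³
S = 32,000,000 / 21,700,000 = 1.4747 ppt

1.47 ppt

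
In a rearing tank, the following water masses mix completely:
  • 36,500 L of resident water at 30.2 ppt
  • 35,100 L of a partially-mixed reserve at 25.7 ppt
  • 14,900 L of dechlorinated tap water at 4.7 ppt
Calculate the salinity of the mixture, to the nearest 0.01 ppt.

23.98 ppt

Salt balance:
salt = 36,500×30.2 + 35,100×25.7 + 14,900×4.7 = 1,102,300 + 902,070 + 70,030 = 2,074,400
volume = 36,500 + 35,100 + 14,900 = 86,500 L
S = 2,074,400 / 86,500 = 23.9815 ppt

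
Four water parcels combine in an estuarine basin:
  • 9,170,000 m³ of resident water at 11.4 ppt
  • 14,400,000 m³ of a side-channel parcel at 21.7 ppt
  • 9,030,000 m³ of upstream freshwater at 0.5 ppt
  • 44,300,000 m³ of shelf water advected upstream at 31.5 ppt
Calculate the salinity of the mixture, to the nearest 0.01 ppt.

23.63 ppt

Weighted by volume,
salt = 9,170,000×11.4 + 14,400,000×21.7 + 9,030,000×0.5 + 44,300,000×31.5 = 104,538,000 + 312,480,000 + 4,515,000 + 1,395,450,000 = 1,816,983,000
volume = 9,170,000 + 14,400,000 + 9,030,000 + 44,300,000 = 76,900,000 m³
S = 1,816,983,000 / 76,900,000 = 23.6279 ppt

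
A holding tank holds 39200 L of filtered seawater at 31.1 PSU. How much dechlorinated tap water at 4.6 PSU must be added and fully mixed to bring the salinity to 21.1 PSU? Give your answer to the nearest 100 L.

23800 L

Salt balance: 39,200×31.1 + V×4.6 = (39,200+V)×21.1
1,219,120 + 4.6V = 827,120 + 21.1V
392,000 = 16.5V
V = 23,757.58 L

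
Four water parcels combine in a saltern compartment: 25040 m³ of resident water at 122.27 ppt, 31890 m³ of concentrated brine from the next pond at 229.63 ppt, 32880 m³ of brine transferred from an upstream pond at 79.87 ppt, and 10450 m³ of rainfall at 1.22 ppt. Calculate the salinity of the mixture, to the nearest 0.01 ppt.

129.90 ppt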